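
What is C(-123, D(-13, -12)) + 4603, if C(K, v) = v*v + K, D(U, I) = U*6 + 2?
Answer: 10256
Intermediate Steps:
D(U, I) = 2 + 6*U (D(U, I) = 6*U + 2 = 2 + 6*U)
C(K, v) = K + v² (C(K, v) = v² + K = K + v²)
C(-123, D(-13, -12)) + 4603 = (-123 + (2 + 6*(-13))²) + 4603 = (-123 + (2 - 78)²) + 4603 = (-123 + (-76)²) + 4603 = (-123 + 5776) + 4603 = 5653 + 4603 = 10256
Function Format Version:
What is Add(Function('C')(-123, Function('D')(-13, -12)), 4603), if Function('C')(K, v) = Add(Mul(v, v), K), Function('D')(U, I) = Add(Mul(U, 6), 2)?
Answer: 10256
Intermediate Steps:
Function('D')(U, I) = Add(2, Mul(6, U)) (Function('D')(U, I) = Add(Mul(6, U), 2) = Add(2, Mul(6, U)))
Function('C')(K, v) = Add(K, Pow(v, 2)) (Function('C')(K, v) = Add(Pow(v, 2), K) = Add(K, Pow(v, 2)))
Add(Function('C')(-123, Function('D')(-13, -12)), 4603) = Add(Add(-123, Pow(Add(2, Mul(6, -13)), 2)), 4603) = Add(Add(-123, Pow(Add(2, -78), 2)), 4603) = Add(Add(-123, Pow(-76, 2)), 4603) = Add(Add(-123, 5776), 4603) = Add(5653, 4603) = 10256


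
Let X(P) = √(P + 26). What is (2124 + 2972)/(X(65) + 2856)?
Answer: 2079168/1165235 - 728*√91/1165235 ≈ 1.7784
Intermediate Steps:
X(P) = √(26 + P)
(2124 + 2972)/(X(65) + 2856) = (2124 + 2972)/(√(26 + 65) + 2856) = 5096/(√91 + 2856) = 5096/(2856 + √91)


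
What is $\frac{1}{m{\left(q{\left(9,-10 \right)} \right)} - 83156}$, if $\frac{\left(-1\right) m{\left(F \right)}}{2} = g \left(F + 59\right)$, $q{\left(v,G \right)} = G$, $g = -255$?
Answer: $- \frac{1}{58166} \approx -1.7192 \cdot 10^{-5}$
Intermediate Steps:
$m{\left(F \right)} = 30090 + 510 F$ ($m{\left(F \right)} = - 2 \left(- 255 \left(F + 59\right)\right) = - 2 \left(- 255 \left(59 + F\right)\right) = - 2 \left(-15045 - 255 F\right) = 30090 + 510 F$)
$\frac{1}{m{\left(q{\left(9,-10 \right)} \right)} - 83156} = \frac{1}{\left(30090 + 510 \left(-10\right)\right) - 83156} = \frac{1}{\left(30090 - 5100\right) - 83156} = \frac{1}{24990 - 83156} = \frac{1}{-58166} = - \frac{1}{58166}$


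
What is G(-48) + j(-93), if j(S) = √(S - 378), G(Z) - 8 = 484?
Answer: 492 + I*√471 ≈ 492.0 + 21.703*I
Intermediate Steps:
G(Z) = 492 (G(Z) = 8 + 484 = 492)
j(S) = √(-378 + S)
G(-48) + j(-93) = 492 + √(-378 - 93) = 492 + √(-471) = 492 + I*√471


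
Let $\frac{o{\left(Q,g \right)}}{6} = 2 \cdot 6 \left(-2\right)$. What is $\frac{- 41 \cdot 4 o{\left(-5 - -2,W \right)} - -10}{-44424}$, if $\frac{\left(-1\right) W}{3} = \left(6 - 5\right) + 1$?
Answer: $- \frac{11813}{22212} \approx -0.53183$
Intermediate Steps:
$W = -6$ ($W = - 3 \left(\left(6 - 5\right) + 1\right) = - 3 \left(1 + 1\right) = \left(-3\right) 2 = -6$)
$o{\left(Q,g \right)} = -144$ ($o{\left(Q,g \right)} = 6 \cdot 2 \cdot 6 \left(-2\right) = 6 \cdot 12 \left(-2\right) = 6 \left(-24\right) = -144$)
$\frac{- 41 \cdot 4 o{\left(-5 - -2,W \right)} - -10}{-44424} = \frac{- 41 \cdot 4 \left(-144\right) - -10}{-44424} = \left(\left(-41\right) \left(-576\right) + 10\right) \left(- \frac{1}{44424}\right) = \left(23616 + 10\right) \left(- \frac{1}{44424}\right) = 23626 \left(- \frac{1}{44424}\right) = - \frac{11813}{22212}$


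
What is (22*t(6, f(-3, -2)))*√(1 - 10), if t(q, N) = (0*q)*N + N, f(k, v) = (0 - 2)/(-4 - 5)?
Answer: 44*I/3 ≈ 14.667*I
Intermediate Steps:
f(k, v) = 2/9 (f(k, v) = -2/(-9) = -2*(-⅑) = 2/9)
t(q, N) = N (t(q, N) = 0*N + N = 0 + N = N)
(22*t(6, f(-3, -2)))*√(1 - 10) = (22*(2/9))*√(1 - 10) = 44*√(-9)/9 = 44*(3*I)/9 = 44*I/3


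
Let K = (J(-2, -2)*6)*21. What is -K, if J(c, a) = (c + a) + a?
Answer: 756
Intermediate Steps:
J(c, a) = c + 2*a (J(c, a) = (a + c) + a = c + 2*a)
K = -756 (K = ((-2 + 2*(-2))*6)*21 = ((-2 - 4)*6)*21 = -6*6*21 = -36*21 = -756)
-K = -1*(-756) = 756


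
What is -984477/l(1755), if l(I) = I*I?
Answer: -25243/78975 ≈ -0.31963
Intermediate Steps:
l(I) = I²
-984477/l(1755) = -984477/(1755²) = -984477/3080025 = -984477*1/3080025 = -25243/78975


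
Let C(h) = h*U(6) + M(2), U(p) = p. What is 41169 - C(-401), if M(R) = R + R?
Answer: 43571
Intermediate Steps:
M(R) = 2*R
C(h) = 4 + 6*h (C(h) = h*6 + 2*2 = 6*h + 4 = 4 + 6*h)
41169 - C(-401) = 41169 - (4 + 6*(-401)) = 41169 - (4 - 2406) = 41169 - 1*(-2402) = 41169 + 2402 = 43571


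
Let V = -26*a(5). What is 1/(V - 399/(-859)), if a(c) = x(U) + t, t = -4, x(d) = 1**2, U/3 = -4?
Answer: 859/67401 ≈ 0.012745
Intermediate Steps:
U = -12 (U = 3*(-4) = -12)
x(d) = 1
a(c) = -3 (a(c) = 1 - 4 = -3)
V = 78 (V = -26*(-3) = 78)
1/(V - 399/(-859)) = 1/(78 - 399/(-859)) = 1/(78 - 399*(-1/859)) = 1/(78 + 399/859) = 1/(67401/859) = 859/67401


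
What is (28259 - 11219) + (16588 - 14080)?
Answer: 19548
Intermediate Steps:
(28259 - 11219) + (16588 - 14080) = 17040 + 2508 = 19548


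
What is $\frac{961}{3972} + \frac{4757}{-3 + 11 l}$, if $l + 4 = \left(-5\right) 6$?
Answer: $- \frac{18532507}{1497444} \approx -12.376$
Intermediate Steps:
$l = -34$ ($l = -4 - 30 = -34$)
$\frac{961}{3972} + \frac{4757}{-3 + 11 l} = \frac{961}{3972} + \frac{4757}{-3 + 11 \left(-34\right)} = 961 \cdot \frac{1}{3972} + \frac{4757}{-3 - 374} = \frac{961}{3972} + \frac{4757}{-377} = \frac{961}{3972} + 4757 \left(- \frac{1}{377}\right) = \frac{961}{3972} - \frac{4757}{377} = - \frac{18532507}{1497444}$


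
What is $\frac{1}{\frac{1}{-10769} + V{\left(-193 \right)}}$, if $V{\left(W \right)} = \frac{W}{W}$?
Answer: $\frac{10769}{10768} \approx 1.0001$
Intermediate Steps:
$V{\left(W \right)} = 1$
$\frac{1}{\frac{1}{-10769} + V{\left(-193 \right)}} = \frac{1}{\frac{1}{-10769} + 1} = \frac{1}{- \frac{1}{10769} + 1} = \frac{1}{\frac{10768}{10769}} = \frac{10769}{10768}$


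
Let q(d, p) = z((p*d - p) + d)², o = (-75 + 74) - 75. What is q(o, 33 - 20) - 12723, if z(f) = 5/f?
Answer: -14757776642/1159929 ≈ -12723.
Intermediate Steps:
o = -76 (o = -1 - 75 = -76)
q(d, p) = 25/(d - p + d*p)² (q(d, p) = (5/((p*d - p) + d))² = (5/((d*p - p) + d))² = (5/((-p + d*p) + d))² = (5/(d - p + d*p))² = 25/(d - p + d*p)²)
q(o, 33 - 20) - 12723 = 25/(-76 - (33 - 20) - 76*(33 - 20))² - 12723 = 25/(-76 - 1*13 - 76*13)² - 12723 = 25/(-76 - 13 - 988)² - 12723 = 25/(-1077)² - 12723 = 25*(1/1159929) - 12723 = 25/1159929 - 12723 = -14757776642/1159929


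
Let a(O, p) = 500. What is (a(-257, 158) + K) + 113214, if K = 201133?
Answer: 314847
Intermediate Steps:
(a(-257, 158) + K) + 113214 = (500 + 201133) + 113214 = 201633 + 113214 = 314847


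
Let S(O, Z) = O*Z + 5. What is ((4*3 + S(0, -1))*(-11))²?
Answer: 34969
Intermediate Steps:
S(O, Z) = 5 + O*Z
((4*3 + S(0, -1))*(-11))² = ((4*3 + (5 + 0*(-1)))*(-11))² = ((12 + (5 + 0))*(-11))² = ((12 + 5)*(-11))² = (17*(-11))² = (-187)² = 34969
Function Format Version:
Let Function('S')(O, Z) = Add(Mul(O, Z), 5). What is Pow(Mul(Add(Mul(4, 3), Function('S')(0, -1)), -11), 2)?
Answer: 34969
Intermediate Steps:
Function('S')(O, Z) = Add(5, Mul(O, Z))
Pow(Mul(Add(Mul(4, 3), Function('S')(0, -1)), -11), 2) = Pow(Mul(Add(Mul(4, 3), Add(5, Mul(0, -1))), -11), 2) = Pow(Mul(Add(12, Add(5, 0)), -11), 2) = Pow(Mul(Add(12, 5), -11), 2) = Pow(Mul(17, -11), 2) = Pow(-187, 2) = 34969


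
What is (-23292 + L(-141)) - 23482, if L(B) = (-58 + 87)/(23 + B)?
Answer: -5519361/118 ≈ -46774.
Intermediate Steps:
L(B) = 29/(23 + B)
(-23292 + L(-141)) - 23482 = (-23292 + 29/(23 - 141)) - 23482 = (-23292 + 29/(-118)) - 23482 = (-23292 + 29*(-1/118)) - 23482 = (-23292 - 29/118) - 23482 = -2748485/118 - 23482 = -5519361/118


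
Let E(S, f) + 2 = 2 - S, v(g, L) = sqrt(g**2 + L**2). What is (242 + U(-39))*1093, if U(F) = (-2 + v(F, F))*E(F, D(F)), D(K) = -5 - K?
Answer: 179252 + 1662453*sqrt(2) ≈ 2.5303e+6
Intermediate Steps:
v(g, L) = sqrt(L**2 + g**2)
E(S, f) = -S (E(S, f) = -2 + (2 - S) = -S)
U(F) = -F*(-2 + sqrt(2)*sqrt(F**2)) (U(F) = (-2 + sqrt(F**2 + F**2))*(-F) = (-2 + sqrt(2*F**2))*(-F) = (-2 + sqrt(2)*sqrt(F**2))*(-F) = -F*(-2 + sqrt(2)*sqrt(F**2)))
(242 + U(-39))*1093 = (242 - 39*(2 - sqrt(2)*sqrt((-39)**2)))*1093 = (242 - 39*(2 - sqrt(2)*sqrt(1521)))*1093 = (242 - 39*(2 - 1*sqrt(2)*39))*1093 = (242 - 39*(2 - 39*sqrt(2)))*1093 = (242 + (-78 + 1521*sqrt(2)))*1093 = (164 + 1521*sqrt(2))*1093 = 179252 + 1662453*sqrt(2)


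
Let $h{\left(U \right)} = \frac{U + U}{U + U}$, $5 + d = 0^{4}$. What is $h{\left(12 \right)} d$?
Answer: $-5$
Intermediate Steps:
$d = -5$ ($d = -5 + 0^{4} = -5 + 0 = -5$)
$h{\left(U \right)} = 1$ ($h{\left(U \right)} = \frac{2 U}{2 U} = 2 U \frac{1}{2 U} = 1$)
$h{\left(12 \right)} d = 1 \left(-5\right) = -5$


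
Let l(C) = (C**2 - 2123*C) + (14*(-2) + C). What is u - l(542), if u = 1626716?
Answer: 2483104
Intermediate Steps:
l(C) = -28 + C**2 - 2122*C (l(C) = (C**2 - 2123*C) + (-28 + C) = -28 + C**2 - 2122*C)
u - l(542) = 1626716 - (-28 + 542**2 - 2122*542) = 1626716 - (-28 + 293764 - 1150124) = 1626716 - 1*(-856388) = 1626716 + 856388 = 2483104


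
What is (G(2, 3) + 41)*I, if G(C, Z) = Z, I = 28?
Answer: 1232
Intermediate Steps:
(G(2, 3) + 41)*I = (3 + 41)*28 = 44*28 = 1232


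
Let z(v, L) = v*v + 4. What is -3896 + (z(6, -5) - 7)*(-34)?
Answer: -5018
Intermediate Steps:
z(v, L) = 4 + v**2 (z(v, L) = v**2 + 4 = 4 + v**2)
-3896 + (z(6, -5) - 7)*(-34) = -3896 + ((4 + 6**2) - 7)*(-34) = -3896 + ((4 + 36) - 7)*(-34) = -3896 + (40 - 7)*(-34) = -3896 + 33*(-34) = -3896 - 1122 = -5018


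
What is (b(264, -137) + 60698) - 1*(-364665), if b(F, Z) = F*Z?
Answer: 389195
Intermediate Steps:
(b(264, -137) + 60698) - 1*(-364665) = (264*(-137) + 60698) - 1*(-364665) = (-36168 + 60698) + 364665 = 24530 + 364665 = 389195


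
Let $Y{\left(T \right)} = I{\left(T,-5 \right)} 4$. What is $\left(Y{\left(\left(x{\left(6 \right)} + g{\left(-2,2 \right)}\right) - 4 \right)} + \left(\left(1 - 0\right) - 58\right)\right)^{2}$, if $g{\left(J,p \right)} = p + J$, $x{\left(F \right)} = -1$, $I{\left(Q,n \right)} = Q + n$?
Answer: $9409$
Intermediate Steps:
$g{\left(J,p \right)} = J + p$
$Y{\left(T \right)} = -20 + 4 T$ ($Y{\left(T \right)} = \left(T - 5\right) 4 = \left(-5 + T\right) 4 = -20 + 4 T$)
$\left(Y{\left(\left(x{\left(6 \right)} + g{\left(-2,2 \right)}\right) - 4 \right)} + \left(\left(1 - 0\right) - 58\right)\right)^{2} = \left(\left(-20 + 4 \left(\left(-1 + \left(-2 + 2\right)\right) - 4\right)\right) + \left(\left(1 - 0\right) - 58\right)\right)^{2} = \left(\left(-20 + 4 \left(\left(-1 + 0\right) - 4\right)\right) + \left(\left(1 + 0\right) - 58\right)\right)^{2} = \left(\left(-20 + 4 \left(-1 - 4\right)\right) + \left(1 - 58\right)\right)^{2} = \left(\left(-20 + 4 \left(-5\right)\right) - 57\right)^{2} = \left(\left(-20 - 20\right) - 57\right)^{2} = \left(-40 - 57\right)^{2} = \left(-97\right)^{2} = 9409$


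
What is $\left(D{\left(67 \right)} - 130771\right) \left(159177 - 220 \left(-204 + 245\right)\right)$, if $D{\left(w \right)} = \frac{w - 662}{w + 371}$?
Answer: $- \frac{8600736642001}{438} \approx -1.9636 \cdot 10^{10}$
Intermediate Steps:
$D{\left(w \right)} = \frac{-662 + w}{371 + w}$
$\left(D{\left(67 \right)} - 130771\right) \left(159177 - 220 \left(-204 + 245\right)\right) = \left(\frac{-662 + 67}{371 + 67} - 130771\right) \left(159177 - 220 \left(-204 + 245\right)\right) = \left(\frac{1}{438} \left(-595\right) - 130771\right) \left(159177 - 9020\right) = \left(- \frac{595}{438} - 130771\right) 150157 = \left(- \frac{57278293}{438}\right) 150157 = - \frac{8600736642001}{438}$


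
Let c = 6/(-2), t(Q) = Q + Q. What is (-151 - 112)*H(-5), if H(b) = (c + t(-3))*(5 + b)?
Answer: 0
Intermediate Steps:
t(Q) = 2*Q
c = -3 (c = 6*(-1/2) = -3)
H(b) = -45 - 9*b (H(b) = (-3 + 2*(-3))*(5 + b) = (-3 - 6)*(5 + b) = -9*(5 + b) = -45 - 9*b)
(-151 - 112)*H(-5) = (-151 - 112)*(-45 - 9*(-5)) = -263*(-45 + 45) = -263*0 = 0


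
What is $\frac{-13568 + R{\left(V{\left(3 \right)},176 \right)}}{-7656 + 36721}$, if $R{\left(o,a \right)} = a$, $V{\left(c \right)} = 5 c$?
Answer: $- \frac{13392}{29065} \approx -0.46076$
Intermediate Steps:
$\frac{-13568 + R{\left(V{\left(3 \right)},176 \right)}}{-7656 + 36721} = \frac{-13568 + 176}{-7656 + 36721} = - \frac{13392}{29065}$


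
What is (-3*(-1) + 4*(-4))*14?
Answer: -182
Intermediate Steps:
(-3*(-1) + 4*(-4))*14 = (3 - 16)*14 = -13*14 = -182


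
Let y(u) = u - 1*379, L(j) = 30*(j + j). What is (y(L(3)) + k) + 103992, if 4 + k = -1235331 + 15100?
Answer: -1116442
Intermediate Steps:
L(j) = 60*j (L(j) = 30*(2*j) = 60*j)
k = -1220235 (k = -4 + (-1235331 + 15100) = -4 - 1220231 = -1220235)
y(u) = -379 + u (y(u) = u - 379 = -379 + u)
(y(L(3)) + k) + 103992 = ((-379 + 60*3) - 1220235) + 103992 = ((-379 + 180) - 1220235) + 103992 = (-199 - 1220235) + 103992 = -1220434 + 103992 = -1116442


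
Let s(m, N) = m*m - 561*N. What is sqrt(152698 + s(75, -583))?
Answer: sqrt(485386) ≈ 696.70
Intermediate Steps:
s(m, N) = m**2 - 561*N
sqrt(152698 + s(75, -583)) = sqrt(152698 + (75**2 - 561*(-583))) = sqrt(152698 + (5625 + 327063)) = sqrt(152698 + 332688) = sqrt(485386)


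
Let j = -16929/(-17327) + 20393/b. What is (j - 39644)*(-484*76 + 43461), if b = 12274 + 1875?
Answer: -64890552569400360/245159723 ≈ -2.6469e+8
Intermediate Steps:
b = 14149
j = 592877932/245159723 (j = -16929/(-17327) + 20393/14149 = -16929*(-1/17327) + 20393*(1/14149) = 16929/17327 + 20393/14149 = 592877932/245159723 ≈ 2.4183)
(j - 39644)*(-484*76 + 43461) = (592877932/245159723 - 39644)*(-484*76 + 43461) = -9718519180680*(-36784 + 43461)/245159723 = -9718519180680/245159723*6677 = -64890552569400360/245159723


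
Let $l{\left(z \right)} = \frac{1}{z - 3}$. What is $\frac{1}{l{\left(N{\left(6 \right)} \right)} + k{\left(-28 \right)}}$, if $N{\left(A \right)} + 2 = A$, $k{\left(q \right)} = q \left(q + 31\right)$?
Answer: $- \frac{1}{83} \approx -0.012048$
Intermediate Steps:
$k{\left(q \right)} = q \left(31 + q\right)$
$N{\left(A \right)} = -2 + A$
$l{\left(z \right)} = \frac{1}{-3 + z}$
$\frac{1}{l{\left(N{\left(6 \right)} \right)} + k{\left(-28 \right)}} = \frac{1}{\frac{1}{-3 + \left(-2 + 6\right)} - 28 \left(31 - 28\right)} = \frac{1}{\frac{1}{-3 + 4} - 84} = \frac{1}{1^{-1} - 84} = \frac{1}{1 - 84} = \frac{1}{-83} = - \frac{1}{83}$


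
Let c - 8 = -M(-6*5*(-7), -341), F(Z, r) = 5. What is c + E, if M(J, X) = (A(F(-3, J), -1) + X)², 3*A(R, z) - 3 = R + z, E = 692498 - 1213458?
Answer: -5720824/9 ≈ -6.3565e+5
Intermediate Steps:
E = -520960
A(R, z) = 1 + R/3 + z/3 (A(R, z) = 1 + (R + z)/3 = 1 + (R/3 + z/3) = 1 + R/3 + z/3)
M(J, X) = (7/3 + X)² (M(J, X) = ((1 + (⅓)*5 + (⅓)*(-1)) + X)² = ((1 + 5/3 - ⅓) + X)² = (7/3 + X)²)
c = -1032184/9 (c = 8 - (7 + 3*(-341))²/9 = 8 - (7 - 1023)²/9 = 8 - (-1016)²/9 = 8 - 1032256/9 = -1032184/9 ≈ -1.1469e+5)
c + E = -1032184/9 - 520960 = -5720824/9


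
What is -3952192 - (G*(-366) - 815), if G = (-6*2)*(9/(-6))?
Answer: -3944789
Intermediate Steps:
G = 18 (G = -108*(-1)/6 = -12*(-3/2) = 18)
-3952192 - (G*(-366) - 815) = -3952192 - (18*(-366) - 815) = -3952192 - (-6588 - 815) = -3952192 - 1*(-7403) = -3952192 + 7403 = -3944789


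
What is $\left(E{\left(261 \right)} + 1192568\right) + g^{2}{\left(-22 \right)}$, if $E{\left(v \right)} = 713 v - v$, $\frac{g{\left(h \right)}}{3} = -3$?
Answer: $1378481$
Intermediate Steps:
$g{\left(h \right)} = -9$ ($g{\left(h \right)} = 3 \left(-3\right) = -9$)
$E{\left(v \right)} = 712 v$
$\left(E{\left(261 \right)} + 1192568\right) + g^{2}{\left(-22 \right)} = \left(712 \cdot 261 + 1192568\right) + \left(-9\right)^{2} = \left(185832 + 1192568\right) + 81 = 1378400 + 81 = 1378481$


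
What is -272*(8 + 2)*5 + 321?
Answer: -13279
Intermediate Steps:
-272*(8 + 2)*5 + 321 = -2720*5 + 321 = -272*50 + 321 = -13600 + 321 = -13279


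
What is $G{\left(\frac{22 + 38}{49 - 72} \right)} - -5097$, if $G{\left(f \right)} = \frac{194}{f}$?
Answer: $\frac{150679}{30} \approx 5022.6$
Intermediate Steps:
$G{\left(\frac{22 + 38}{49 - 72} \right)} - -5097 = \frac{194}{\left(22 + 38\right) \frac{1}{49 - 72}} - -5097 = \frac{194}{60 \frac{1}{-23}} + 5097 = \frac{194}{60 \left(- \frac{1}{23}\right)} + 5097 = \frac{194}{- \frac{60}{23}} + 5097 = 194 \left(- \frac{23}{60}\right) + 5097 = - \frac{2231}{30} + 5097 = \frac{150679}{30}$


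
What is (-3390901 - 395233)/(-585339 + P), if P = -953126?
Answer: 3786134/1538465 ≈ 2.4610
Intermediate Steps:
(-3390901 - 395233)/(-585339 + P) = (-3390901 - 395233)/(-585339 - 953126) = -3786134/(-1538465) = -3786134*(-1/1538465) = 3786134/1538465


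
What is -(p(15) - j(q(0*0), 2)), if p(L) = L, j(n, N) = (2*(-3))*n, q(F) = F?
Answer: -15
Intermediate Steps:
j(n, N) = -6*n
-(p(15) - j(q(0*0), 2)) = -(15 - (-6)*0*0) = -(15 - (-6)*0) = -(15 - 1*0) = -(15 + 0) = -1*15 = -15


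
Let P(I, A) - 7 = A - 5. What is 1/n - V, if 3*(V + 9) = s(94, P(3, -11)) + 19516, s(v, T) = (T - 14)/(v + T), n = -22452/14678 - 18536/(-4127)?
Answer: -148594036511569/22875030510 ≈ -6495.9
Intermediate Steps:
n = 89706002/30288053 (n = -22452*1/14678 - 18536*(-1/4127) = -11226/7339 + 18536/4127 = 89706002/30288053 ≈ 2.9618)
P(I, A) = 2 + A (P(I, A) = 7 + (A - 5) = 7 + (-5 + A) = 2 + A)
s(v, T) = (-14 + T)/(T + v)
V = 1656542/255 (V = -9 + ((-14 + (2 - 11))/((2 - 11) + 94) + 19516)/3 = -9 + ((-14 - 9)/(-9 + 94) + 19516)/3 = -9 + (-23/85 + 19516)/3 = -9 + (1/3)*(1658837/85) = -9 + 1658837/255 = 1656542/255 ≈ 6496.2)
1/n - V = 1/(89706002/30288053) - 1*1656542/255 = 30288053/89706002 - 1656542/255 = -148594036511569/22875030510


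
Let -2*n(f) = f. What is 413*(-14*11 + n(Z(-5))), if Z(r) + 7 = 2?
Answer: -125139/2 ≈ -62570.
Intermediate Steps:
Z(r) = -5 (Z(r) = -7 + 2 = -5)
n(f) = -f/2
413*(-14*11 + n(Z(-5))) = 413*(-14*11 - 1/2*(-5)) = 413*(-154 + 5/2) = 413*(-303/2) = -125139/2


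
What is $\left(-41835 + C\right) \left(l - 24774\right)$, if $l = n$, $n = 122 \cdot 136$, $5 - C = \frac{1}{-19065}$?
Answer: $\frac{6525054580718}{19065} \approx 3.4225 \cdot 10^{8}$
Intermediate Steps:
$C = \frac{95326}{19065}$ ($C = 5 - \frac{1}{-19065} = 5 - - \frac{1}{19065} = 5 + \frac{1}{19065} = \frac{95326}{19065} \approx 5.0001$)
$n = 16592$
$l = 16592$
$\left(-41835 + C\right) \left(l - 24774\right) = \left(-41835 + \frac{95326}{19065}\right) \left(16592 - 24774\right) = \left(- \frac{797488949}{19065}\right) \left(-8182\right) = \frac{6525054580718}{19065}$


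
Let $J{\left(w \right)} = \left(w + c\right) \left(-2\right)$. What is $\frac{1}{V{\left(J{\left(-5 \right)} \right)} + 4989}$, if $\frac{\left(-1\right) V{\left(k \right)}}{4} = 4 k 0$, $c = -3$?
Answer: $\frac{1}{4989} \approx 0.00020044$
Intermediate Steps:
$J{\left(w \right)} = 6 - 2 w$ ($J{\left(w \right)} = \left(w - 3\right) \left(-2\right) = \left(-3 + w\right) \left(-2\right) = 6 - 2 w$)
$V{\left(k \right)} = 0$ ($V{\left(k \right)} = - 4 \cdot 4 k 0 = \left(-4\right) 0 = 0$)
$\frac{1}{V{\left(J{\left(-5 \right)} \right)} + 4989} = \frac{1}{0 + 4989} = \frac{1}{4989}$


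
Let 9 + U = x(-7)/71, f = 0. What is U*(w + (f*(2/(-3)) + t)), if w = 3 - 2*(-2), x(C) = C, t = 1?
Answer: -5168/71 ≈ -72.789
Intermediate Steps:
w = 7 (w = 3 + 4 = 7)
U = -646/71 (U = -9 - 7/71 = -646/71 ≈ -9.0986)
U*(w + (f*(2/(-3)) + t)) = -646*(7 + (0*(2/(-3)) + 1))/71 = -646*(7 + (0*(2*(-⅓)) + 1))/71 = -646*(7 + (0*(-⅔) + 1))/71 = -646*(7 + (0 + 1))/71 = -646*(7 + 1)/71 = -646/71*8 = -5168/71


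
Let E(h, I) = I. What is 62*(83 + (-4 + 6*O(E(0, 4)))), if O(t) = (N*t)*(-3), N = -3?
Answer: 18290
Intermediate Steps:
O(t) = 9*t (O(t) = -3*t*(-3) = 9*t)
62*(83 + (-4 + 6*O(E(0, 4)))) = 62*(83 + (-4 + 6*(9*4))) = 62*(83 + (-4 + 6*36)) = 62*(83 + (-4 + 216)) = 62*(83 + 212) = 62*295 = 18290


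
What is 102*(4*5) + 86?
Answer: 2126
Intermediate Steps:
102*(4*5) + 86 = 102*20 + 86 = 2040 + 86 = 2126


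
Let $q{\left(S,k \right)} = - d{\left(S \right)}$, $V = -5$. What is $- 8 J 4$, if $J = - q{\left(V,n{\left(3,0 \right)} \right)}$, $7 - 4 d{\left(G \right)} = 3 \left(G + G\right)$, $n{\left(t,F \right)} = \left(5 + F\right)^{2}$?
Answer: $-296$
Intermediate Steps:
$d{\left(G \right)} = \frac{7}{4} - \frac{3 G}{2}$ ($d{\left(G \right)} = \frac{7}{4} - \frac{3 \left(G + G\right)}{4} = \frac{7}{4} - \frac{3 \cdot 2 G}{4} = \frac{7}{4} - \frac{6 G}{4} = \frac{7}{4} - \frac{3 G}{2}$)
$q{\left(S,k \right)} = - \frac{7}{4} + \frac{3 S}{2}$ ($q{\left(S,k \right)} = - (\frac{7}{4} - \frac{3 S}{2}) = - \frac{7}{4} + \frac{3 S}{2}$)
$J = \frac{37}{4}$ ($J = - (- \frac{7}{4} + \frac{3}{2} \left(-5\right)) = - (- \frac{7}{4} - \frac{15}{2}) = \left(-1\right) \left(- \frac{37}{4}\right) = \frac{37}{4} \approx 9.25$)
$- 8 J 4 = \left(-8\right) \frac{37}{4} \cdot 4 = \left(-74\right) 4 = -296$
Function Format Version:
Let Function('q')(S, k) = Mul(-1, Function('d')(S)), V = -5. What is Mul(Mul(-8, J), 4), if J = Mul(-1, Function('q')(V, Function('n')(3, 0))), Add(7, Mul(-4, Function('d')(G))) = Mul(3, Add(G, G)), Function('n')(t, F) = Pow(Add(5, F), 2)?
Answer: -296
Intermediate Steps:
Function('d')(G) = Add(Rational(7, 4), Mul(Rational(-3, 2), G)) (Function('d')(G) = Add(Rational(7, 4), Mul(Rational(-1, 4), Mul(3, Add(G, G)))) = Add(Rational(7, 4), Mul(Rational(-1, 4), Mul(3, Mul(2, G)))) = Add(Rational(7, 4), Mul(Rational(-1, 4), Mul(6, G))) = Add(Rational(7, 4), Mul(Rational(-3, 2), G)))
Function('q')(S, k) = Add(Rational(-7, 4), Mul(Rational(3, 2), S)) (Function('q')(S, k) = Mul(-1, Add(Rational(7, 4), Mul(Rational(-3, 2), S))) = Add(Rational(-7, 4), Mul(Rational(3, 2), S)))
J = Rational(37, 4) (J = Mul(-1, Add(Rational(-7, 4), Mul(Rational(3, 2), -5))) = Mul(-1, Add(Rational(-7, 4), Rational(-15, 2))) = Mul(-1, Rational(-37, 4)) = Rational(37, 4) ≈ 9.2500)
Mul(Mul(-8, J), 4) = Mul(Mul(-8, Rational(37, 4)), 4) = Mul(-74, 4) = -296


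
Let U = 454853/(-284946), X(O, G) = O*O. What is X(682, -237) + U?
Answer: 132534768451/284946 ≈ 4.6512e+5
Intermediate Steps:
X(O, G) = O²
U = -454853/284946 (U = 454853*(-1/284946) = -454853/284946 ≈ -1.5963)
X(682, -237) + U = 682² - 454853/284946 = 465124 - 454853/284946 = 132534768451/284946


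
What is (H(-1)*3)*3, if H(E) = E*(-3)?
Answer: 27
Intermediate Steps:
H(E) = -3*E
(H(-1)*3)*3 = (-3*(-1)*3)*3 = (3*3)*3 = 9*3 = 27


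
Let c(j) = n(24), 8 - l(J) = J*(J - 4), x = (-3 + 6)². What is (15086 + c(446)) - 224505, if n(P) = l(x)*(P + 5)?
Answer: -210492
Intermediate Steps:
x = 9 (x = 3² = 9)
l(J) = 8 - J*(-4 + J) (l(J) = 8 - J*(J - 4) = 8 - J*(-4 + J))
n(P) = -185 - 37*P (n(P) = (8 - 1*9² + 4*9)*(P + 5) = (8 - 1*81 + 36)*(5 + P) = (8 - 81 + 36)*(5 + P) = -37*(5 + P) = -185 - 37*P)
c(j) = -1073 (c(j) = -185 - 37*24 = -185 - 888 = -1073)
(15086 + c(446)) - 224505 = (15086 - 1073) - 224505 = 14013 - 224505 = -210492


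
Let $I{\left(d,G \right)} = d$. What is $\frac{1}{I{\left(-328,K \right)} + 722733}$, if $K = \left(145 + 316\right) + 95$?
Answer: $\frac{1}{722405} \approx 1.3843 \cdot 10^{-6}$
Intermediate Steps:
$K = 556$ ($K = 461 + 95 = 556$)
$\frac{1}{I{\left(-328,K \right)} + 722733} = \frac{1}{-328 + 722733} = \frac{1}{722405}$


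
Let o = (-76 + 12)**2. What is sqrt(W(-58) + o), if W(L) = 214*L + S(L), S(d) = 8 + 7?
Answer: I*sqrt(8301) ≈ 91.11*I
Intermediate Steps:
S(d) = 15
o = 4096 (o = (-64)**2 = 4096)
W(L) = 15 + 214*L (W(L) = 214*L + 15 = 15 + 214*L)
sqrt(W(-58) + o) = sqrt((15 + 214*(-58)) + 4096) = sqrt((15 - 12412) + 4096) = sqrt(-12397 + 4096) = sqrt(-8301) = I*sqrt(8301)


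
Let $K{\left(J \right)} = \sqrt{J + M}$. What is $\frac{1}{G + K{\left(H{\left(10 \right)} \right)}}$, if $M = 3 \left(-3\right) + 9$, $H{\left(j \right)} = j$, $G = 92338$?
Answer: $\frac{46169}{4263153117} - \frac{\sqrt{10}}{8526306234} \approx 1.0829 \cdot 10^{-5}$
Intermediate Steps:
$M = 0$ ($M = -9 + 9 = 0$)
$K{\left(J \right)} = \sqrt{J}$ ($K{\left(J \right)} = \sqrt{J + 0} = \sqrt{J}$)
$\frac{1}{G + K{\left(H{\left(10 \right)} \right)}} = \frac{1}{92338 + \sqrt{10}}$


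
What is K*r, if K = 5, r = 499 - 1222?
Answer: -3615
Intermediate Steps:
r = -723
K*r = 5*(-723) = -3615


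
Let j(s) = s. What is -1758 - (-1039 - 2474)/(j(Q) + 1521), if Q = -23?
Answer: -2629971/1498 ≈ -1755.7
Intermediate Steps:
-1758 - (-1039 - 2474)/(j(Q) + 1521) = -1758 - (-1039 - 2474)/(-23 + 1521) = -1758 - (-3513)/1498 = -1758 - 1*(-3513/1498) = -1758 + 3513/1498 = -2629971/1498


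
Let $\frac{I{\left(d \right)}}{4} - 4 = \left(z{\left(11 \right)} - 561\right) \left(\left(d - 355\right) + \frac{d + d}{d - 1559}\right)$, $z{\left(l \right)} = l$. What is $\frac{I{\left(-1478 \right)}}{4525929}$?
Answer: $\frac{1360061288}{1527249597} \approx 0.89053$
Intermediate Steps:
$I{\left(d \right)} = 781016 - 2200 d - \frac{4400 d}{-1559 + d}$ ($I{\left(d \right)} = 16 + 4 \left(11 - 561\right) \left(\left(d - 355\right) + \frac{d + d}{d - 1559}\right) = 16 + 4 \left(- 550 \left(\left(-355 + d\right) + \frac{2 d}{-1559 + d}\right)\right) = 16 + 4 \left(- 550 \left(-355 + d + \frac{2 d}{-1559 + d}\right)\right) = 16 + 4 \left(195250 - 550 d - \frac{1100 d}{-1559 + d}\right) = 16 - \left(-781000 + 2200 d + \frac{4400 d}{-1559 + d}\right) = 781016 - 2200 d - \frac{4400 d}{-1559 + d}$)
$\frac{I{\left(-1478 \right)}}{4525929} = \frac{8 \frac{1}{-1559 - 1478} \left(-152200493 - 275 \left(-1478\right)^{2} + 525802 \left(-1478\right)\right)}{4525929} = \frac{8 \left(-152200493 - 600733100 - 777135356\right)}{-3037} \cdot \frac{1}{4525929} = 8 \left(- \frac{1}{3037}\right) \left(-152200493 - 600733100 - 777135356\right) \frac{1}{4525929} = 8 \left(- \frac{1}{3037}\right) \left(-1530068949\right) \frac{1}{4525929} = \frac{12240551592}{3037} \cdot \frac{1}{4525929} = \frac{1360061288}{1527249597}$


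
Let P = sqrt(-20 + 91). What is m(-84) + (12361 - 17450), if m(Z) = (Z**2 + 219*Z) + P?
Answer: -16429 + sqrt(71) ≈ -16421.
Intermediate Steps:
P = sqrt(71) ≈ 8.4261
m(Z) = sqrt(71) + Z**2 + 219*Z (m(Z) = (Z**2 + 219*Z) + sqrt(71) = sqrt(71) + Z**2 + 219*Z)
m(-84) + (12361 - 17450) = (sqrt(71) + (-84)**2 + 219*(-84)) + (12361 - 17450) = (sqrt(71) + 7056 - 18396) - 5089 = (-11340 + sqrt(71)) - 5089 = -16429 + sqrt(71)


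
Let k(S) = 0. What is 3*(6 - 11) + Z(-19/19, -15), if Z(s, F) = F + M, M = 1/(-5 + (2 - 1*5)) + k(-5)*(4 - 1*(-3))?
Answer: -241/8 ≈ -30.125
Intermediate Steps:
M = -1/8 (M = 1/(-5 + (2 - 1*5)) + 0*(4 - 1*(-3)) = 1/(-5 + (2 - 5)) + 0*(4 + 3) = 1/(-5 - 3) + 0*7 = 1/(-8) + 0 = -1/8 + 0 = -1/8 ≈ -0.12500)
Z(s, F) = -1/8 + F (Z(s, F) = F - 1/8 = -1/8 + F)
3*(6 - 11) + Z(-19/19, -15) = 3*(6 - 11) + (-1/8 - 15) = 3*(-5) - 121/8 = -15 - 121/8 = -241/8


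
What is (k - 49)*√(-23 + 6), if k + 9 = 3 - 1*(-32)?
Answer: -23*I*√17 ≈ -94.831*I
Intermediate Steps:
k = 26 (k = -9 + (3 - 1*(-32)) = -9 + (3 + 32) = -9 + 35 = 26)
(k - 49)*√(-23 + 6) = (26 - 49)*√(-23 + 6) = -23*I*√17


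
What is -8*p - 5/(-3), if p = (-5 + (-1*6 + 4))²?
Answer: -1171/3 ≈ -390.33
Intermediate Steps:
p = 49 (p = (-5 + (-6 + 4))² = (-5 - 2)² = (-7)² = 49)
-8*p - 5/(-3) = -8*49 - 5/(-3) = -392 - 5*(-⅓) = -392 + 5/3 = -1171/3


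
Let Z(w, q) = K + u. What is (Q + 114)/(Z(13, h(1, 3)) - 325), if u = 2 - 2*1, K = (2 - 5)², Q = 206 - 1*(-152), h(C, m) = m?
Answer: -118/79 ≈ -1.4937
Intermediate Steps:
Q = 358 (Q = 206 + 152 = 358)
K = 9 (K = (-3)² = 9)
u = 0 (u = 2 - 2 = 0)
Z(w, q) = 9 (Z(w, q) = 9 + 0 = 9)
(Q + 114)/(Z(13, h(1, 3)) - 325) = (358 + 114)/(9 - 325) = 472/(-316) = 472*(-1/316) = -118/79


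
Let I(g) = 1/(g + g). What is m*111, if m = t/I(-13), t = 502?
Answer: -1448772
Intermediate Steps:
I(g) = 1/(2*g)
m = -13052 (m = 502/(((½)/(-13))) = 502/(((½)*(-1/13))) = 502/(-1/26) = 502*(-26) = -13052)
m*111 = -13052*111 = -1448772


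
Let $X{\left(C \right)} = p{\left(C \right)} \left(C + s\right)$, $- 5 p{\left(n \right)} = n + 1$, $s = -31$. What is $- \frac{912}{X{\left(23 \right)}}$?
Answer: $- \frac{95}{4} \approx -23.75$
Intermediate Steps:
$p{\left(n \right)} = - \frac{1}{5} - \frac{n}{5}$ ($p{\left(n \right)} = - \frac{n + 1}{5} = - \frac{1 + n}{5} = - \frac{1}{5} - \frac{n}{5}$)
$X{\left(C \right)} = \left(-31 + C\right) \left(- \frac{1}{5} - \frac{C}{5}\right)$ ($X{\left(C \right)} = \left(- \frac{1}{5} - \frac{C}{5}\right) \left(C - 31\right) = \left(- \frac{1}{5} - \frac{C}{5}\right) \left(-31 + C\right) = \left(-31 + C\right) \left(- \frac{1}{5} - \frac{C}{5}\right)$)
$- \frac{912}{X{\left(23 \right)}} = - \frac{912}{\left(- \frac{1}{5}\right) \left(1 + 23\right) \left(-31 + 23\right)} = - \frac{912}{\left(- \frac{1}{5}\right) 24 \left(-8\right)} = - \frac{912}{\frac{192}{5}} = \left(-912\right) \frac{5}{192} = - \frac{95}{4}$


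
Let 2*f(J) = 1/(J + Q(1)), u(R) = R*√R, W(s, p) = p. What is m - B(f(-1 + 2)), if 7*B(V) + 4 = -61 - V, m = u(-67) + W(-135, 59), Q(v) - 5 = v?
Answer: 6693/98 - 67*I*√67 ≈ 68.296 - 548.42*I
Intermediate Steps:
Q(v) = 5 + v
u(R) = R^(3/2)
m = 59 - 67*I*√67 (m = (-67)^(3/2) + 59 = -67*I*√67 + 59 = 59 - 67*I*√67 ≈ 59.0 - 548.42*I)
f(J) = 1/(2*(6 + J)) (f(J) = 1/(2*(J + (5 + 1))) = 1/(2*(J + 6)) = 1/(2*(6 + J)))
B(V) = -65/7 - V/7 (B(V) = -4/7 + (-61 - V)/7 = -4/7 + (-61/7 - V/7) = -65/7 - V/7)
m - B(f(-1 + 2)) = (59 - 67*I*√67) - (-65/7 - 1/(14*(6 + (-1 + 2)))) = (59 - 67*I*√67) - (-65/7 - 1/(14*(6 + 1))) = (59 - 67*I*√67) - (-65/7 - 1/(14*7)) = (59 - 67*I*√67) - (-65/7 - ⅐*1/14) = (59 - 67*I*√67) - (-65/7 - 1/98) = (59 - 67*I*√67) - 1*(-911/98) = (59 - 67*I*√67) + 911/98 = 6693/98 - 67*I*√67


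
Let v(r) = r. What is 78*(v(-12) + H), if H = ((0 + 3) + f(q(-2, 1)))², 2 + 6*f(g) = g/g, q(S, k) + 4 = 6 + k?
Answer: -1859/6 ≈ -309.83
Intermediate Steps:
q(S, k) = 2 + k (q(S, k) = -4 + (6 + k) = 2 + k)
f(g) = -⅙ (f(g) = -⅓ + (g/g)/6 = -⅓ + (⅙)*1 = -⅓ + ⅙ = -⅙)
H = 289/36 (H = ((0 + 3) - ⅙)² = (3 - ⅙)² = (17/6)² = 289/36 ≈ 8.0278)
78*(v(-12) + H) = 78*(-12 + 289/36) = 78*(-143/36) = -1859/6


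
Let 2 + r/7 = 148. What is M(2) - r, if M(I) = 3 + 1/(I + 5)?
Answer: -7132/7 ≈ -1018.9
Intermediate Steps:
r = 1022 (r = -14 + 7*148 = -14 + 1036 = 1022)
M(I) = 3 + 1/(5 + I)
M(2) - r = (16 + 3*2)/(5 + 2) - 1*1022 = (16 + 6)/7 - 1022 = (⅐)*22 - 1022 = 22/7 - 1022 = -7132/7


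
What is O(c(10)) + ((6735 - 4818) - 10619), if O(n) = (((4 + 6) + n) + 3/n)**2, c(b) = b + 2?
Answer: -131311/16 ≈ -8206.9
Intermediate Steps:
c(b) = 2 + b
O(n) = (10 + n + 3/n)**2 (O(n) = ((10 + n) + 3/n)**2 = (10 + n + 3/n)**2)
O(c(10)) + ((6735 - 4818) - 10619) = (3 + (2 + 10)**2 + 10*(2 + 10))**2/(2 + 10)**2 + ((6735 - 4818) - 10619) = (3 + 12**2 + 10*12)**2/12**2 + (1917 - 10619) = (3 + 144 + 120)**2/144 - 8702 = (1/144)*267**2 - 8702 = (1/144)*71289 - 8702 = 7921/16 - 8702 = -131311/16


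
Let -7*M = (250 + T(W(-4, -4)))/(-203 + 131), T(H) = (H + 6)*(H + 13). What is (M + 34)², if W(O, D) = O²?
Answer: 564001/441 ≈ 1278.9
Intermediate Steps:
T(H) = (6 + H)*(13 + H)
M = 37/21 (M = -(250 + (78 + ((-4)²)² + 19*(-4)²))/(7*(-203 + 131)) = -(250 + (78 + 16² + 19*16))/(7*(-72)) = -(250 + (78 + 256 + 304))*(-1)/(7*72) = -(250 + 638)*(-1)/(7*72) = -888*(-1)/(7*72) = -⅐*(-37/3) = 37/21 ≈ 1.7619)
(M + 34)² = (37/21 + 34)² = (751/21)² = 564001/441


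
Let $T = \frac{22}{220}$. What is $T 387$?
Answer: $\frac{387}{10} \approx 38.7$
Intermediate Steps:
$T = \frac{1}{10}$ ($T = 22 \cdot \frac{1}{220} = \frac{1}{10} \approx 0.1$)
$T 387 = \frac{1}{10} \cdot 387 = \frac{387}{10}$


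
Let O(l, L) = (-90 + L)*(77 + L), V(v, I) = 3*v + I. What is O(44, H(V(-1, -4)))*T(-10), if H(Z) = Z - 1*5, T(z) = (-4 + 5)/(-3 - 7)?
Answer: 663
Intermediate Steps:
V(v, I) = I + 3*v
T(z) = -⅒ (T(z) = 1/(-10) = 1*(-⅒) = -⅒)
H(Z) = -5 + Z (H(Z) = Z - 5 = -5 + Z)
O(44, H(V(-1, -4)))*T(-10) = (-6930 + (-5 + (-4 + 3*(-1)))² - 13*(-5 + (-4 + 3*(-1))))*(-⅒) = (-6930 + (-5 + (-4 - 3))² - 13*(-5 + (-4 - 3)))*(-⅒) = (-6930 + (-5 - 7)² - 13*(-5 - 7))*(-⅒) = (-6930 + (-12)² - 13*(-12))*(-⅒) = (-6930 + 144 + 156)*(-⅒) = -6630*(-⅒) = 663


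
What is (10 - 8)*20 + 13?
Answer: 53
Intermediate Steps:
(10 - 8)*20 + 13 = 2*20 + 13 = 40 + 13 = 53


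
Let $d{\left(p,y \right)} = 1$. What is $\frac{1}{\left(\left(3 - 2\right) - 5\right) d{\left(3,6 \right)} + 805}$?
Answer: $\frac{1}{801} \approx 0.0012484$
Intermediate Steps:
$\frac{1}{\left(\left(3 - 2\right) - 5\right) d{\left(3,6 \right)} + 805} = \frac{1}{\left(\left(3 - 2\right) - 5\right) 1 + 805} = \frac{1}{\left(1 - 5\right) 1 + 805} = \frac{1}{\left(-4\right) 1 + 805} = \frac{1}{-4 + 805} = \frac{1}{801}$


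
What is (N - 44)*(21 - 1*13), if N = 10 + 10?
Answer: -192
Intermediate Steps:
N = 20
(N - 44)*(21 - 1*13) = (20 - 44)*(21 - 1*13) = -24*(21 - 13) = -24*8 = -192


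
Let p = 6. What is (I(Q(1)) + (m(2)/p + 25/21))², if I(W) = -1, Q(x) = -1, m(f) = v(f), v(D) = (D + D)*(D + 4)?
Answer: 7744/441 ≈ 17.560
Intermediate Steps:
v(D) = 2*D*(4 + D) (v(D) = (2*D)*(4 + D) = 2*D*(4 + D))
m(f) = 2*f*(4 + f)
(I(Q(1)) + (m(2)/p + 25/21))² = (-1 + ((2*2*(4 + 2))/6 + 25/21))² = (-1 + ((2*2*6)*(⅙) + 25*(1/21)))² = (-1 + (24*(⅙) + 25/21))² = (-1 + (4 + 25/21))² = (-1 + 109/21)² = (88/21)² = 7744/441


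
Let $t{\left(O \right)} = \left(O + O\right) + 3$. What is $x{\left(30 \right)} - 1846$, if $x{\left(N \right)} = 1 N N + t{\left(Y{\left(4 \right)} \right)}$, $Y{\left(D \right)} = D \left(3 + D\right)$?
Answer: $-887$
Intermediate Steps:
$t{\left(O \right)} = 3 + 2 O$ ($t{\left(O \right)} = 2 O + 3 = 3 + 2 O$)
$x{\left(N \right)} = 59 + N^{2}$ ($x{\left(N \right)} = 1 N N + \left(3 + 2 \cdot 4 \left(3 + 4\right)\right) = N N + \left(3 + 2 \cdot 4 \cdot 7\right) = N^{2} + \left(3 + 2 \cdot 28\right) = N^{2} + \left(3 + 56\right) = N^{2} + 59 = 59 + N^{2}$)
$x{\left(30 \right)} - 1846 = \left(59 + 30^{2}\right) - 1846 = \left(59 + 900\right) - 1846 = 959 - 1846 = -887$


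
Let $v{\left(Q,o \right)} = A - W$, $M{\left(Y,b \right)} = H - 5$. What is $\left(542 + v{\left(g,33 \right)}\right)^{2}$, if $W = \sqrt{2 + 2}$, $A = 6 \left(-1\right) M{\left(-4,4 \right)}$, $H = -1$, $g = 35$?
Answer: $331776$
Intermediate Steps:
$M{\left(Y,b \right)} = -6$ ($M{\left(Y,b \right)} = -1 - 5 = -6$)
$A = 36$ ($A = 6 \left(-1\right) \left(-6\right) = \left(-6\right) \left(-6\right) = 36$)
$W = 2$ ($W = \sqrt{4} = 2$)
$v{\left(Q,o \right)} = 34$ ($v{\left(Q,o \right)} = 36 - 2 = 34$)
$\left(542 + v{\left(g,33 \right)}\right)^{2} = \left(542 + 34\right)^{2} = 576^{2} = 331776$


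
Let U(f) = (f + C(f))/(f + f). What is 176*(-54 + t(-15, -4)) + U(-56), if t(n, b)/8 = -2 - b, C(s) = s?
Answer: -6687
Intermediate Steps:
t(n, b) = -16 - 8*b (t(n, b) = 8*(-2 - b) = -16 - 8*b)
U(f) = 1 (U(f) = (f + f)/(f + f) = (2*f)/((2*f)) = (2*f)*(1/(2*f)) = 1)
176*(-54 + t(-15, -4)) + U(-56) = 176*(-54 + (-16 - 8*(-4))) + 1 = 176*(-54 + (-16 + 32)) + 1 = 176*(-54 + 16) + 1 = 176*(-38) + 1 = -6688 + 1 = -6687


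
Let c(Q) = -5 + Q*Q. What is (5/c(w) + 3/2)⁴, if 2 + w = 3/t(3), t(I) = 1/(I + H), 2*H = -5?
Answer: 83521/2085136 ≈ 0.040055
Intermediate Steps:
H = -5/2 (H = (½)*(-5) = -5/2 ≈ -2.5000)
t(I) = 1/(-5/2 + I) (t(I) = 1/(I - 5/2) = 1/(-5/2 + I))
w = -½ (w = -2 + 3/((2/(-5 + 2*3))) = -2 + 3/((2/(-5 + 6))) = -2 + 3/((2/1)) = -2 + 3/((2*1)) = -2 + 3/2 = -½ ≈ -0.50000)
c(Q) = -5 + Q²
(5/c(w) + 3/2)⁴ = (5/(-5 + (-½)²) + 3/2)⁴ = (5/(-5 + ¼) + 3*(½))⁴ = (5/(-19/4) + 3/2)⁴ = (5*(-4/19) + 3/2)⁴ = (-20/19 + 3/2)⁴ = (17/38)⁴ = 83521/2085136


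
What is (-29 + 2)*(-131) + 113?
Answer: 3650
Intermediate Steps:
(-29 + 2)*(-131) + 113 = -27*(-131) + 113 = 3537 + 113 = 3650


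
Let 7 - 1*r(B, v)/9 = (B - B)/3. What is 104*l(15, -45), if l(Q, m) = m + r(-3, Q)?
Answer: 1872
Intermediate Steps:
r(B, v) = 63 (r(B, v) = 63 - 9*(B - B)/3 = 63 - 0/3 = 63 - 9*0 = 63 + 0 = 63)
l(Q, m) = 63 + m (l(Q, m) = m + 63 = 63 + m)
104*l(15, -45) = 104*(63 - 45) = 104*18 = 1872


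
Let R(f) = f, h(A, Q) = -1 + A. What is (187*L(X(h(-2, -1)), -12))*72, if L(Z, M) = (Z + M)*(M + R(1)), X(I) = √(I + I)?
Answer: 1777248 - 148104*I*√6 ≈ 1.7772e+6 - 3.6278e+5*I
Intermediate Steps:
X(I) = √2*√I (X(I) = √(2*I) = √2*√I)
L(Z, M) = (1 + M)*(M + Z) (L(Z, M) = (Z + M)*(M + 1) = (M + Z)*(1 + M) = (1 + M)*(M + Z))
(187*L(X(h(-2, -1)), -12))*72 = (187*(-12 + √2*√(-1 - 2) + (-12)² - 12*√2*√(-1 - 2)))*72 = (187*(-12 + √2*√(-3) + 144 - 12*√2*√(-3)))*72 = (187*(-12 + √2*(I*√3) + 144 - 12*√2*I*√3))*72 = (187*(-12 + I*√6 + 144 - 12*I*√6))*72 = (187*(132 - 11*I*√6))*72 = (24684 - 2057*I*√6)*72 = 1777248 - 148104*I*√6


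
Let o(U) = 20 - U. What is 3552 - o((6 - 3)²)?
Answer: 3541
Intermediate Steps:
3552 - o((6 - 3)²) = 3552 - (20 - (6 - 3)²) = 3552 - (20 - 1*3²) = 3552 - (20 - 1*9) = 3552 - (20 - 9) = 3552 - 1*11 = 3552 - 11 = 3541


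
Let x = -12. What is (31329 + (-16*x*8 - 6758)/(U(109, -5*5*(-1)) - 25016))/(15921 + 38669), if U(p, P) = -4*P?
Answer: 56204599/97934460 ≈ 0.57390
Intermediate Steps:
(31329 + (-16*x*8 - 6758)/(U(109, -5*5*(-1)) - 25016))/(15921 + 38669) = (31329 + (-16*(-12)*8 - 6758)/(-4*(-5*5)*(-1) - 25016))/(15921 + 38669) = (31329 + (192*8 - 6758)/(-(-100)*(-1) - 25016))/54590 = (31329 + (1536 - 6758)/(-4*25 - 25016))*(1/54590) = (31329 - 5222/(-100 - 25016))*(1/54590) = (31329 - 5222/(-25116))*(1/54590) = (31329 - 5222*(-1/25116))*(1/54590) = (31329 + 373/1794)*(1/54590) = (56204599/1794)*(1/54590) = 56204599/97934460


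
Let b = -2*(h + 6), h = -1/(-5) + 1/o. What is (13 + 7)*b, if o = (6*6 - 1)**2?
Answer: -60768/245 ≈ -248.03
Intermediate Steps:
o = 1225 (o = (36 - 1)**2 = 35**2 = 1225)
h = 246/1225 (h = -1/(-5) + 1/1225 = -1*(-1/5) + 1*(1/1225) = 1/5 + 1/1225 = 246/1225 ≈ 0.20082)
b = -15192/1225 (b = -2*(246/1225 + 6) = -2*7596/1225 = -15192/1225 ≈ -12.402)
(13 + 7)*b = (13 + 7)*(-15192/1225) = 20*(-15192/1225) = -60768/245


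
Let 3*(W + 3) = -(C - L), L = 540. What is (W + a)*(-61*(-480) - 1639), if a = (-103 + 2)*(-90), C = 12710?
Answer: 417130331/3 ≈ 1.3904e+8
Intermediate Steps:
a = 9090 (a = -101*(-90) = 9090)
W = -12179/3 (W = -3 + (-(12710 - 1*540))/3 = -3 + (-(12710 - 540))/3 = -3 + (-1*12170)/3 = -3 + (⅓)*(-12170) = -3 - 12170/3 = -12179/3 ≈ -4059.7)
(W + a)*(-61*(-480) - 1639) = (-12179/3 + 9090)*(-61*(-480) - 1639) = 15091*(29280 - 1639)/3 = (15091/3)*27641 = 417130331/3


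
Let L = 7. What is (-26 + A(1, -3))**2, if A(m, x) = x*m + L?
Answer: 484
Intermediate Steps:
A(m, x) = 7 + m*x (A(m, x) = x*m + 7 = m*x + 7 = 7 + m*x)
(-26 + A(1, -3))**2 = (-26 + (7 + 1*(-3)))**2 = (-26 + (7 - 3))**2 = (-26 + 4)**2 = (-22)**2 = 484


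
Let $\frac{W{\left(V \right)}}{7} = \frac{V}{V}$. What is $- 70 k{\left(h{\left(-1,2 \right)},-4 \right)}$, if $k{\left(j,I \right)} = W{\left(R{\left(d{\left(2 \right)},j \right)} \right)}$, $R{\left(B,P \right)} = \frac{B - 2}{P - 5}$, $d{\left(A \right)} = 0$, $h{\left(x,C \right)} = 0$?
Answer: $-490$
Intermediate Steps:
$R{\left(B,P \right)} = \frac{-2 + B}{-5 + P}$
$W{\left(V \right)} = 7$ ($W{\left(V \right)} = 7 \frac{V}{V} = 7 \cdot 1 = 7$)
$k{\left(j,I \right)} = 7$
$- 70 k{\left(h{\left(-1,2 \right)},-4 \right)} = \left(-70\right) 7 = -490$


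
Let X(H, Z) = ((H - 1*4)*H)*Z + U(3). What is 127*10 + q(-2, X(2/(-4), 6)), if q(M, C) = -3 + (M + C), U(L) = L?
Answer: 2563/2 ≈ 1281.5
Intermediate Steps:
X(H, Z) = 3 + H*Z*(-4 + H) (X(H, Z) = ((H - 1*4)*H)*Z + 3 = ((H - 4)*H)*Z + 3 = ((-4 + H)*H)*Z + 3 = (H*(-4 + H))*Z + 3 = H*Z*(-4 + H) + 3 = 3 + H*Z*(-4 + H))
q(M, C) = -3 + C + M (q(M, C) = -3 + (C + M) = -3 + C + M)
127*10 + q(-2, X(2/(-4), 6)) = 127*10 + (-3 + (3 + 6*(2/(-4))**2 - 4*2/(-4)*6) - 2) = 1270 + (-3 + (3 + 6*(2*(-1/4))**2 - 4*2*(-1/4)*6) - 2) = 1270 + (-3 + (3 + 6*(-1/2)**2 - 4*(-1/2)*6) - 2) = 1270 + (-3 + (3 + 6*(1/4) + 12) - 2) = 1270 + (-3 + (3 + 3/2 + 12) - 2) = 1270 + (-3 + 33/2 - 2) = 1270 + 23/2 = 2563/2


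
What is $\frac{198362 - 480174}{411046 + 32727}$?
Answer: $- \frac{281812}{443773} \approx -0.63504$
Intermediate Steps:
$\frac{198362 - 480174}{411046 + 32727} = - \frac{281812}{443773}$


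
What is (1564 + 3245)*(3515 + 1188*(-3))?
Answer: -235641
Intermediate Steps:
(1564 + 3245)*(3515 + 1188*(-3)) = 4809*(3515 - 3564) = 4809*(-49) = -235641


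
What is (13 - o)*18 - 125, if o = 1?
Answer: 91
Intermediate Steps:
(13 - o)*18 - 125 = (13 - 1*1)*18 - 125 = (13 - 1)*18 - 125 = 12*18 - 125 = 216 - 125 = 91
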